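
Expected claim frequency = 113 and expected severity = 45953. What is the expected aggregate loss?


E[S] = E[N] * E[X]
= 113 * 45953
= 5.1927e+06


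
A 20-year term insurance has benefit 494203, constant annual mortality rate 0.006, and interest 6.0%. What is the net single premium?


NSP = benefit * sum_{k=0}^{n-1} k_p_x * q * v^(k+1)
With constant q=0.006, v=0.943396
Sum = 0.065778
NSP = 494203 * 0.065778
= 32507.5032


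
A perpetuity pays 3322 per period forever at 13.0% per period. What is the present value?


PV = PMT / i
= 3322 / 0.13
= 25553.8462


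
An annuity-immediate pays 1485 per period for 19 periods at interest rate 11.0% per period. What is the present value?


PV = PMT * (1 - (1+i)^(-n)) / i
= 1485 * (1 - (1+0.11)^(-19)) / 0.11
= 1485 * (1 - 0.137678) / 0.11
= 1485 * 7.839294
= 11641.3519


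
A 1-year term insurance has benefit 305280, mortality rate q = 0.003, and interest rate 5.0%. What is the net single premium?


NSP = benefit * q * v
v = 1/(1+i) = 0.952381
NSP = 305280 * 0.003 * 0.952381
= 872.2286


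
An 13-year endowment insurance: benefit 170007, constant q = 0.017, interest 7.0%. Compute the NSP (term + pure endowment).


Term component = 22189.0581
Pure endowment = 13_p_x * v^13 * benefit = 0.800195 * 0.414964 * 170007 = 56451.2322
NSP = 78640.2902


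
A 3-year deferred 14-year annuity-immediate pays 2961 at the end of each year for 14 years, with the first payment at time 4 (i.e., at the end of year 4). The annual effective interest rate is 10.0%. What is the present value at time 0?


PV at time 3 of the 14-year annuity-immediate:
a_n = 2961 * (1-(1+0.1)^(-14))/0.1 = 21812.7616
Discount back 3 years to time 0:
PV = 21812.7616 * (1+0.1)^(-3)
= 21812.7616 * 0.751315
= 16388.2506


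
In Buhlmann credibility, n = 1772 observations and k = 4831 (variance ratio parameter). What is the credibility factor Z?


Z = n / (n + k)
= 1772 / (1772 + 4831)
= 1772 / 6603
= 0.2684


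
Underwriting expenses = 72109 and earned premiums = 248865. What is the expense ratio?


Expense ratio = expenses / premiums
= 72109 / 248865
= 0.2898


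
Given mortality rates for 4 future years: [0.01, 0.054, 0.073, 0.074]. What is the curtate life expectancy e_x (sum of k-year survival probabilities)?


e_x = sum_{k=1}^{n} k_p_x
k_p_x values:
  1_p_x = 0.99
  2_p_x = 0.93654
  3_p_x = 0.868173
  4_p_x = 0.803928
e_x = 3.5986


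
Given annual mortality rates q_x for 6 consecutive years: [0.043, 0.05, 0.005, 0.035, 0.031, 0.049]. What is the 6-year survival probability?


p_k = 1 - q_k for each year
Survival = product of (1 - q_k)
= 0.957 * 0.95 * 0.995 * 0.965 * 0.969 * 0.951
= 0.8044


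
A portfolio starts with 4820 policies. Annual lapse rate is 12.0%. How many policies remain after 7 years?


remaining = initial * (1 - lapse)^years
= 4820 * (1 - 0.12)^7
= 4820 * 0.408676
= 1969.8164


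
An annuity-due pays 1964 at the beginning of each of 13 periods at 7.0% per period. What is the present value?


PV_due = PMT * (1-(1+i)^(-n))/i * (1+i)
PV_immediate = 16414.4261
PV_due = 16414.4261 * 1.07
= 17563.4359


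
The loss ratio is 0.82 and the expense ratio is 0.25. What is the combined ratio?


Combined ratio = loss ratio + expense ratio
= 0.82 + 0.25
= 1.07


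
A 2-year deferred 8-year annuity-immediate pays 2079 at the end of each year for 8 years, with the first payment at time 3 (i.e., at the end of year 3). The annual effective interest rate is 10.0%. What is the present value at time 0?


PV at time 2 of the 8-year annuity-immediate:
a_n = 2079 * (1-(1+0.1)^(-8))/0.1 = 11091.3116
Discount back 2 years to time 0:
PV = 11091.3116 * (1+0.1)^(-2)
= 11091.3116 * 0.826446
= 9166.3732


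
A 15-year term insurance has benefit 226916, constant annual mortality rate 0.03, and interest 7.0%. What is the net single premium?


NSP = benefit * sum_{k=0}^{n-1} k_p_x * q * v^(k+1)
With constant q=0.03, v=0.934579
Sum = 0.231144
NSP = 226916 * 0.231144
= 52450.3146


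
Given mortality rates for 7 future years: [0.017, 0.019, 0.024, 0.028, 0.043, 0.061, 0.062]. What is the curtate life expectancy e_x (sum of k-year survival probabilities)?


e_x = sum_{k=1}^{n} k_p_x
k_p_x values:
  1_p_x = 0.983
  2_p_x = 0.964323
  3_p_x = 0.941179
  4_p_x = 0.914826
  5_p_x = 0.875489
  6_p_x = 0.822084
  7_p_x = 0.771115
e_x = 6.272


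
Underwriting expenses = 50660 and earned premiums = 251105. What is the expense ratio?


Expense ratio = expenses / premiums
= 50660 / 251105
= 0.2017


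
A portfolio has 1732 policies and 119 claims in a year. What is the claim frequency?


frequency = claims / policies
= 119 / 1732
= 0.0687


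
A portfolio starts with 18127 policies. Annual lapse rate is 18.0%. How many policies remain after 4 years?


remaining = initial * (1 - lapse)^years
= 18127 * (1 - 0.18)^4
= 18127 * 0.452122
= 8195.6111


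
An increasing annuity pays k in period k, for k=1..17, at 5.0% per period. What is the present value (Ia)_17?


(Ia)_n = sum_{k=1}^{n} k * v^k, v = 1/(1+i)
v = 0.952381
Sum computed term by term:
(Ia)_17 = 88.4145


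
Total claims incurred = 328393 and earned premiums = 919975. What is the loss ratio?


Loss ratio = claims / premiums
= 328393 / 919975
= 0.357


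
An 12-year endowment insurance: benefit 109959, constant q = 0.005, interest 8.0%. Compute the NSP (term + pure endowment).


Term component = 4049.5224
Pure endowment = 12_p_x * v^12 * benefit = 0.941623 * 0.397114 * 109959 = 41117.1197
NSP = 45166.6421


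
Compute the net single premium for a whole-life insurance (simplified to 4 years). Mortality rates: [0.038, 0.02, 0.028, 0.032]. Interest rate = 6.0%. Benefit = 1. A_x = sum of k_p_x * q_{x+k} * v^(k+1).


v = 0.943396
Year 0: k_p_x=1.0, q=0.038, term=0.035849
Year 1: k_p_x=0.962, q=0.02, term=0.017124
Year 2: k_p_x=0.94276, q=0.028, term=0.022164
Year 3: k_p_x=0.916363, q=0.032, term=0.023227
A_x = 0.0984


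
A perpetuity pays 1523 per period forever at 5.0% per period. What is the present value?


PV = PMT / i
= 1523 / 0.05
= 30460.0


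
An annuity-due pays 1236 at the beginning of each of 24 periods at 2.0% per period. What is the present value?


PV_due = PMT * (1-(1+i)^(-n))/i * (1+i)
PV_immediate = 23377.612
PV_due = 23377.612 * 1.02
= 23845.1643


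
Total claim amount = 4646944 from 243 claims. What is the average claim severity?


severity = total / number
= 4646944 / 243
= 19123.2263


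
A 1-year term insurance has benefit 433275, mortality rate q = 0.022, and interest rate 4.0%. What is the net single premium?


NSP = benefit * q * v
v = 1/(1+i) = 0.961538
NSP = 433275 * 0.022 * 0.961538
= 9165.4327


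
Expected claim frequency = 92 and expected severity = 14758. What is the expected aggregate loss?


E[S] = E[N] * E[X]
= 92 * 14758
= 1.3577e+06


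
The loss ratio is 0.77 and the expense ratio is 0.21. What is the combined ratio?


Combined ratio = loss ratio + expense ratio
= 0.77 + 0.21
= 0.98


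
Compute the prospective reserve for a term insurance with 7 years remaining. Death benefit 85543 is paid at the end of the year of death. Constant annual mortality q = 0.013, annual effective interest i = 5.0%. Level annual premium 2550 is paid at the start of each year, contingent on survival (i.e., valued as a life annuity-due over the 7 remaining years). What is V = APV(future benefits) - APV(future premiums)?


v = 1/(1+i) = 0.952381
APV(future benefits) per unit = sum_{k=0}^{6} k_p_x * q * v^(k+1) = 0.072536
APV(future benefits) = 85543 * 0.072536 = 6204.9787
Life annuity-due factor ä_{x:7} = sum_{k=0}^{6} k_p_x * v^k = 5.858707
APV(future premiums) = 2550 * 5.858707 = 14939.7022
V = 6204.9787 - 14939.7022
= -8734.7236


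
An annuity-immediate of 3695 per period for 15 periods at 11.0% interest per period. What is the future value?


FV = PMT * ((1+i)^n - 1) / i
= 3695 * ((1.11)^15 - 1) / 0.11
= 3695 * (4.784589 - 1) / 0.11
= 127127.8014


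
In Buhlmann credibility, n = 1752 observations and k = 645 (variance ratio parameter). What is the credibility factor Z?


Z = n / (n + k)
= 1752 / (1752 + 645)
= 1752 / 2397
= 0.7309


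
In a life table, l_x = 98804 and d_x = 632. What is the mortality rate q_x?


q_x = d_x / l_x
= 632 / 98804
= 0.0064


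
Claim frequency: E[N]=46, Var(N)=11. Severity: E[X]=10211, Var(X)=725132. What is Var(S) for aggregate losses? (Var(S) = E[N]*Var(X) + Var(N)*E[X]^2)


Var(S) = E[N]*Var(X) + Var(N)*E[X]^2
= 46*725132 + 11*10211^2
= 33356072 + 1146909731
= 1.1803e+09


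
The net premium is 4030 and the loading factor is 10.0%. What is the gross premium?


Gross = net * (1 + loading)
= 4030 * (1 + 0.1)
= 4030 * 1.1
= 4433.0


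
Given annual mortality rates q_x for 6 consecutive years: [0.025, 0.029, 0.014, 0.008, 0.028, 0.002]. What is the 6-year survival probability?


p_k = 1 - q_k for each year
Survival = product of (1 - q_k)
= 0.975 * 0.971 * 0.986 * 0.992 * 0.972 * 0.998
= 0.8983


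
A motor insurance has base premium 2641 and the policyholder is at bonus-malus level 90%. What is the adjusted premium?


adjusted = base * BM_level / 100
= 2641 * 90 / 100
= 2641 * 0.9
= 2376.9


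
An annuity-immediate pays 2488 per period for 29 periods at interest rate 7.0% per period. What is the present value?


PV = PMT * (1 - (1+i)^(-n)) / i
= 2488 * (1 - (1+0.07)^(-29)) / 0.07
= 2488 * (1 - 0.140563) / 0.07
= 2488 * 12.277674
= 30546.8531


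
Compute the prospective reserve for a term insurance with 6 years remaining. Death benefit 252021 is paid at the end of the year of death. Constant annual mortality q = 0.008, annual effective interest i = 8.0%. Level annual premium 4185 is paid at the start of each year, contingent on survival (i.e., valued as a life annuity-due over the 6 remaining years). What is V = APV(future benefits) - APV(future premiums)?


v = 1/(1+i) = 0.925926
APV(future benefits) per unit = sum_{k=0}^{5} k_p_x * q * v^(k+1) = 0.036316
APV(future benefits) = 252021 * 0.036316 = 9152.4855
Life annuity-due factor ä_{x:6} = sum_{k=0}^{5} k_p_x * v^k = 4.902709
APV(future premiums) = 4185 * 4.902709 = 20517.8358
V = 9152.4855 - 20517.8358
= -11365.3503


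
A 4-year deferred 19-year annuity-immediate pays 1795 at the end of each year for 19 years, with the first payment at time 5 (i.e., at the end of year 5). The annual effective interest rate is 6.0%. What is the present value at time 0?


PV at time 4 of the 19-year annuity-immediate:
a_n = 1795 * (1-(1+0.06)^(-19))/0.06 = 20028.8191
Discount back 4 years to time 0:
PV = 20028.8191 * (1+0.06)^(-4)
= 20028.8191 * 0.792094
= 15864.7007


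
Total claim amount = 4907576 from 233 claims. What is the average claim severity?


severity = total / number
= 4907576 / 233
= 21062.5579


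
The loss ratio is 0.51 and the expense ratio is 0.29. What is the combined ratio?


Combined ratio = loss ratio + expense ratio
= 0.51 + 0.29
= 0.8


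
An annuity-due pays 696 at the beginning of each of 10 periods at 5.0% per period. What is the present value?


PV_due = PMT * (1-(1+i)^(-n))/i * (1+i)
PV_immediate = 5374.3275
PV_due = 5374.3275 * 1.05
= 5643.0439


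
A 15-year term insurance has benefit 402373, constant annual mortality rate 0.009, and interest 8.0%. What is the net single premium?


NSP = benefit * sum_{k=0}^{n-1} k_p_x * q * v^(k+1)
With constant q=0.009, v=0.925926
Sum = 0.073288
NSP = 402373 * 0.073288
= 29489.1003


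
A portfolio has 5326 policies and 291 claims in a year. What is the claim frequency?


frequency = claims / policies
= 291 / 5326
= 0.0546


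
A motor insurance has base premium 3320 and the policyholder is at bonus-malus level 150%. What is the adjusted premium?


adjusted = base * BM_level / 100
= 3320 * 150 / 100
= 3320 * 1.5
= 4980.0


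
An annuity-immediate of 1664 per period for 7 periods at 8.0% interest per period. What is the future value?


FV = PMT * ((1+i)^n - 1) / i
= 1664 * ((1.08)^7 - 1) / 0.08
= 1664 * (1.713824 - 1) / 0.08
= 14847.5448


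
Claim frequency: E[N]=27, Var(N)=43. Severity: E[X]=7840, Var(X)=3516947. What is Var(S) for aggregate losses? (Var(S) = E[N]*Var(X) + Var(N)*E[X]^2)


Var(S) = E[N]*Var(X) + Var(N)*E[X]^2
= 27*3516947 + 43*7840^2
= 94957569 + 2643020800
= 2.7380e+09


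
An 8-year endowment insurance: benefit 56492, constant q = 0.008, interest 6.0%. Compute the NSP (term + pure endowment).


Term component = 2735.778
Pure endowment = 8_p_x * v^8 * benefit = 0.937764 * 0.627412 * 56492 = 33237.8869
NSP = 35973.6649


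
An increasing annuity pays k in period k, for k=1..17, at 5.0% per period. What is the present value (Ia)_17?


(Ia)_n = sum_{k=1}^{n} k * v^k, v = 1/(1+i)
v = 0.952381
Sum computed term by term:
(Ia)_17 = 88.4145


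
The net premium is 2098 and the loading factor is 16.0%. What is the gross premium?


Gross = net * (1 + loading)
= 2098 * (1 + 0.16)
= 2098 * 1.16
= 2433.68


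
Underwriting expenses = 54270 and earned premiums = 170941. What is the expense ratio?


Expense ratio = expenses / premiums
= 54270 / 170941
= 0.3175


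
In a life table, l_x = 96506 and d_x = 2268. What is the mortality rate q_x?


q_x = d_x / l_x
= 2268 / 96506
= 0.0235


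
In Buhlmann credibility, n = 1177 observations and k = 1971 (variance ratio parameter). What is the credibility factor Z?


Z = n / (n + k)
= 1177 / (1177 + 1971)
= 1177 / 3148
= 0.3739


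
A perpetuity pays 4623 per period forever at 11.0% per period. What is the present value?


PV = PMT / i
= 4623 / 0.11
= 42027.2727


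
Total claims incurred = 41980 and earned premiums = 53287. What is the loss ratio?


Loss ratio = claims / premiums
= 41980 / 53287
= 0.7878


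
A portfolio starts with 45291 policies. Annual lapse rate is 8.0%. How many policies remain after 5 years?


remaining = initial * (1 - lapse)^years
= 45291 * (1 - 0.08)^5
= 45291 * 0.659082
= 29850.4613


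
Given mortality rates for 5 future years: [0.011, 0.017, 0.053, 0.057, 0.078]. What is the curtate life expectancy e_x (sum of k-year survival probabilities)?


e_x = sum_{k=1}^{n} k_p_x
k_p_x values:
  1_p_x = 0.989
  2_p_x = 0.972187
  3_p_x = 0.920661
  4_p_x = 0.868183
  5_p_x = 0.800465
e_x = 4.5505


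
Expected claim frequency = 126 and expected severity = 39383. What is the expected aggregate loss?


E[S] = E[N] * E[X]
= 126 * 39383
= 4.9623e+06


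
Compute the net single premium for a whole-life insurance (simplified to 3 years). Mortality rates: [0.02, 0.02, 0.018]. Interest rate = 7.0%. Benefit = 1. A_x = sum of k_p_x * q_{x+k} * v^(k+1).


v = 0.934579
Year 0: k_p_x=1.0, q=0.02, term=0.018692
Year 1: k_p_x=0.98, q=0.02, term=0.017119
Year 2: k_p_x=0.9604, q=0.018, term=0.014112
A_x = 0.0499


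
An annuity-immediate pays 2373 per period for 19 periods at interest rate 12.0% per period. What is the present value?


PV = PMT * (1 - (1+i)^(-n)) / i
= 2373 * (1 - (1+0.12)^(-19)) / 0.12
= 2373 * (1 - 0.116107) / 0.12
= 2373 * 7.365777
= 17478.9885


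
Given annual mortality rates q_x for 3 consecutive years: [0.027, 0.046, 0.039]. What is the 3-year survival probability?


p_k = 1 - q_k for each year
Survival = product of (1 - q_k)
= 0.973 * 0.954 * 0.961
= 0.892


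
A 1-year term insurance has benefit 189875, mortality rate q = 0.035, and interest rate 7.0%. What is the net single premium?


NSP = benefit * q * v
v = 1/(1+i) = 0.934579
NSP = 189875 * 0.035 * 0.934579
= 6210.8645


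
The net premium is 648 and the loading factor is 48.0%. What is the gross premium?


Gross = net * (1 + loading)
= 648 * (1 + 0.48)
= 648 * 1.48
= 959.04


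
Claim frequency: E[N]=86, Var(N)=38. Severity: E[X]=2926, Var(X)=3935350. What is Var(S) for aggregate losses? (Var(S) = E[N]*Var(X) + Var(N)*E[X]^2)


Var(S) = E[N]*Var(X) + Var(N)*E[X]^2
= 86*3935350 + 38*2926^2
= 338440100 + 325336088
= 6.6378e+08


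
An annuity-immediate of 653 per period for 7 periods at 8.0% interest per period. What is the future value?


FV = PMT * ((1+i)^n - 1) / i
= 653 * ((1.08)^7 - 1) / 0.08
= 653 * (1.713824 - 1) / 0.08
= 5826.5906


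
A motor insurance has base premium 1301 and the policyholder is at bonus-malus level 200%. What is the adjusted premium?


adjusted = base * BM_level / 100
= 1301 * 200 / 100
= 1301 * 2.0
= 2602.0


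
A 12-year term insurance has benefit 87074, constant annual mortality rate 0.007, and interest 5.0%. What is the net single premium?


NSP = benefit * sum_{k=0}^{n-1} k_p_x * q * v^(k+1)
With constant q=0.007, v=0.952381
Sum = 0.059952
NSP = 87074 * 0.059952
= 5220.2274


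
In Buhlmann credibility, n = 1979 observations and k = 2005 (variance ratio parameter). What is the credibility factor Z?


Z = n / (n + k)
= 1979 / (1979 + 2005)
= 1979 / 3984
= 0.4967


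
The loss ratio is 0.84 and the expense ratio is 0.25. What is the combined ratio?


Combined ratio = loss ratio + expense ratio
= 0.84 + 0.25
= 1.09


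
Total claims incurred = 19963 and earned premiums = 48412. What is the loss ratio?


Loss ratio = claims / premiums
= 19963 / 48412
= 0.4124


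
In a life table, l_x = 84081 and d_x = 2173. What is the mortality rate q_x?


q_x = d_x / l_x
= 2173 / 84081
= 0.0258


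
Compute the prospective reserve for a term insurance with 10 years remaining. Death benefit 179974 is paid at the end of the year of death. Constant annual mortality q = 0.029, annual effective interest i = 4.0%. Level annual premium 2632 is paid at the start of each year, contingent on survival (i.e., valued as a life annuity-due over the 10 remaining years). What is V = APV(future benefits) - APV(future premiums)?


v = 1/(1+i) = 0.961538
APV(future benefits) per unit = sum_{k=0}^{9} k_p_x * q * v^(k+1) = 0.208742
APV(future benefits) = 179974 * 0.208742 = 37568.204
Life annuity-due factor ä_{x:10} = sum_{k=0}^{9} k_p_x * v^k = 7.485934
APV(future premiums) = 2632 * 7.485934 = 19702.9788
V = 37568.204 - 19702.9788
= 17865.2252


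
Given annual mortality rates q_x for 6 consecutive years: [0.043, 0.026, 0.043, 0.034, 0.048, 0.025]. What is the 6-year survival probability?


p_k = 1 - q_k for each year
Survival = product of (1 - q_k)
= 0.957 * 0.974 * 0.957 * 0.966 * 0.952 * 0.975
= 0.7998


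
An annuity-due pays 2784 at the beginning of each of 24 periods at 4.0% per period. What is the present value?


PV_due = PMT * (1-(1+i)^(-n))/i * (1+i)
PV_immediate = 42447.5454
PV_due = 42447.5454 * 1.04
= 44145.4472


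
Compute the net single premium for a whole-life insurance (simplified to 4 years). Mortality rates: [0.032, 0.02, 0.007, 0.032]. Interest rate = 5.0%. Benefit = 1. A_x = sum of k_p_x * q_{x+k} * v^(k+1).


v = 0.952381
Year 0: k_p_x=1.0, q=0.032, term=0.030476
Year 1: k_p_x=0.968, q=0.02, term=0.01756
Year 2: k_p_x=0.94864, q=0.007, term=0.005736
Year 3: k_p_x=0.942, q=0.032, term=0.0248
A_x = 0.0786


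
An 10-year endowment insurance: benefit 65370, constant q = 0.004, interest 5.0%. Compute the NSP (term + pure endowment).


Term component = 1986.3083
Pure endowment = 10_p_x * v^10 * benefit = 0.960712 * 0.613913 * 65370 = 38554.8376
NSP = 40541.146


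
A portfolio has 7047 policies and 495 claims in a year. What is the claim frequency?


frequency = claims / policies
= 495 / 7047
= 0.0702


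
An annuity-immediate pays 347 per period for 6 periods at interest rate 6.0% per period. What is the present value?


PV = PMT * (1 - (1+i)^(-n)) / i
= 347 * (1 - (1+0.06)^(-6)) / 0.06
= 347 * (1 - 0.704961) / 0.06
= 347 * 4.917324
= 1706.3115


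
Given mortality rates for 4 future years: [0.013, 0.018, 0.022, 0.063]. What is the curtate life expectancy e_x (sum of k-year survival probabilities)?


e_x = sum_{k=1}^{n} k_p_x
k_p_x values:
  1_p_x = 0.987
  2_p_x = 0.969234
  3_p_x = 0.947911
  4_p_x = 0.888192
e_x = 3.7923


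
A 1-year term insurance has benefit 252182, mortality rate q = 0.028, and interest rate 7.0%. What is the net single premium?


NSP = benefit * q * v
v = 1/(1+i) = 0.934579
NSP = 252182 * 0.028 * 0.934579
= 6599.1551


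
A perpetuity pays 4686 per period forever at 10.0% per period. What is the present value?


PV = PMT / i
= 4686 / 0.1
= 46860.0


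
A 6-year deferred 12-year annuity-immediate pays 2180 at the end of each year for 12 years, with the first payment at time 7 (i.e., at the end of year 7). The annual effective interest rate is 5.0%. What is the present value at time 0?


PV at time 6 of the 12-year annuity-immediate:
a_n = 2180 * (1-(1+0.05)^(-12))/0.05 = 19321.8886
Discount back 6 years to time 0:
PV = 19321.8886 * (1+0.05)^(-6)
= 19321.8886 * 0.746215
= 14418.2907


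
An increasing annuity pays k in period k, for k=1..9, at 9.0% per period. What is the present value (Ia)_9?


(Ia)_n = sum_{k=1}^{n} k * v^k, v = 1/(1+i)
v = 0.917431
Sum computed term by term:
(Ia)_9 = 26.5663


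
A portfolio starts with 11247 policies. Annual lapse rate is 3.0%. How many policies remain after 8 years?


remaining = initial * (1 - lapse)^years
= 11247 * (1 - 0.03)^8
= 11247 * 0.783743
= 8814.7616


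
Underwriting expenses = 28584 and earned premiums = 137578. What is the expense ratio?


Expense ratio = expenses / premiums
= 28584 / 137578
= 0.2078


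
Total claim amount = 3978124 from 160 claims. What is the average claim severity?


severity = total / number
= 3978124 / 160
= 24863.275


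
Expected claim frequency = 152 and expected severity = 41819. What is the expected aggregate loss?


E[S] = E[N] * E[X]
= 152 * 41819
= 6.3565e+06


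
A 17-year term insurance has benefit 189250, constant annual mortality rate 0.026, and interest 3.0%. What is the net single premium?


NSP = benefit * sum_{k=0}^{n-1} k_p_x * q * v^(k+1)
With constant q=0.026, v=0.970874
Sum = 0.28479
NSP = 189250 * 0.28479
= 53896.454


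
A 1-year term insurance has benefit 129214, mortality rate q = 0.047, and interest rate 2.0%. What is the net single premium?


NSP = benefit * q * v
v = 1/(1+i) = 0.980392
NSP = 129214 * 0.047 * 0.980392
= 5953.9784


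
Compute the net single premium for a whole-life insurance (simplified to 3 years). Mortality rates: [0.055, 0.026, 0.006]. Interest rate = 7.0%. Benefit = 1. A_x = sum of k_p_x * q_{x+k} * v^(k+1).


v = 0.934579
Year 0: k_p_x=1.0, q=0.055, term=0.051402
Year 1: k_p_x=0.945, q=0.026, term=0.02146
Year 2: k_p_x=0.92043, q=0.006, term=0.004508
A_x = 0.0774


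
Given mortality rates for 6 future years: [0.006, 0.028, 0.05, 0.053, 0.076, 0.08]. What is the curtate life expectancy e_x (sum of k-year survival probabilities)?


e_x = sum_{k=1}^{n} k_p_x
k_p_x values:
  1_p_x = 0.994
  2_p_x = 0.966168
  3_p_x = 0.91786
  4_p_x = 0.869213
  5_p_x = 0.803153
  6_p_x = 0.738901
e_x = 5.2893


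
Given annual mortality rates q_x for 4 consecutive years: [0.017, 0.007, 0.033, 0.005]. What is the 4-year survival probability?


p_k = 1 - q_k for each year
Survival = product of (1 - q_k)
= 0.983 * 0.993 * 0.967 * 0.995
= 0.9392


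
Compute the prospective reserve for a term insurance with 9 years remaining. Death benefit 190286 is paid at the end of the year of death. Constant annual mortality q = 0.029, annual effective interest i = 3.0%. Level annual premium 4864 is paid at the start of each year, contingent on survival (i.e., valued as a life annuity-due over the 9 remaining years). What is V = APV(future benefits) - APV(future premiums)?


v = 1/(1+i) = 0.970874
APV(future benefits) per unit = sum_{k=0}^{8} k_p_x * q * v^(k+1) = 0.202468
APV(future benefits) = 190286 * 0.202468 = 38526.8378
Life annuity-due factor ä_{x:9} = sum_{k=0}^{8} k_p_x * v^k = 7.191107
APV(future premiums) = 4864 * 7.191107 = 34977.5448
V = 38526.8378 - 34977.5448
= 3549.2931


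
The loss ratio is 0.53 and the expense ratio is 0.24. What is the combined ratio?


Combined ratio = loss ratio + expense ratio
= 0.53 + 0.24
= 0.77


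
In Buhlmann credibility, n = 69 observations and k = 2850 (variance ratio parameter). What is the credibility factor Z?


Z = n / (n + k)
= 69 / (69 + 2850)
= 69 / 2919
= 0.0236


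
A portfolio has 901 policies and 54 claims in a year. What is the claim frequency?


frequency = claims / policies
= 54 / 901
= 0.0599


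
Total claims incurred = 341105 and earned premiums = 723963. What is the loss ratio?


Loss ratio = claims / premiums
= 341105 / 723963
= 0.4712


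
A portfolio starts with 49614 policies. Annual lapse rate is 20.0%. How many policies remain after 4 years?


remaining = initial * (1 - lapse)^years
= 49614 * (1 - 0.2)^4
= 49614 * 0.4096
= 20321.8944


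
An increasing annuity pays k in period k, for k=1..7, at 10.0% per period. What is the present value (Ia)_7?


(Ia)_n = sum_{k=1}^{n} k * v^k, v = 1/(1+i)
v = 0.909091
Sum computed term by term:
(Ia)_7 = 17.6315


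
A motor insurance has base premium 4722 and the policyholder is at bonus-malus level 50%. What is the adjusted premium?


adjusted = base * BM_level / 100
= 4722 * 50 / 100
= 4722 * 0.5
= 2361.0


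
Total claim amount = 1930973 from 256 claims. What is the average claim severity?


severity = total / number
= 1930973 / 256
= 7542.8633


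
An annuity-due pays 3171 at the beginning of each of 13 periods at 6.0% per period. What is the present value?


PV_due = PMT * (1-(1+i)^(-n))/i * (1+i)
PV_immediate = 28071.8577
PV_due = 28071.8577 * 1.06
= 29756.1691


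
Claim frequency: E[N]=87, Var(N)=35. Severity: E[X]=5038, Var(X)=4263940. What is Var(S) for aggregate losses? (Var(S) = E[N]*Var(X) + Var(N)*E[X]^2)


Var(S) = E[N]*Var(X) + Var(N)*E[X]^2
= 87*4263940 + 35*5038^2
= 370962780 + 888350540
= 1.2593e+09


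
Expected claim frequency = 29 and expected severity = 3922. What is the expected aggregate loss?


E[S] = E[N] * E[X]
= 29 * 3922
= 113738


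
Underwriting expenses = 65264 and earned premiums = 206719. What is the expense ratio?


Expense ratio = expenses / premiums
= 65264 / 206719
= 0.3157


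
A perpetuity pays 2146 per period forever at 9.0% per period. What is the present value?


PV = PMT / i
= 2146 / 0.09
= 23844.4444


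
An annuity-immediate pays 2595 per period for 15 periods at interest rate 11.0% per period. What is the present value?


PV = PMT * (1 - (1+i)^(-n)) / i
= 2595 * (1 - (1+0.11)^(-15)) / 0.11
= 2595 * (1 - 0.209004) / 0.11
= 2595 * 7.19087
= 18660.3065


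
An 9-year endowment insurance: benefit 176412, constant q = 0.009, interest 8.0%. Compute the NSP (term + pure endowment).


Term component = 9612.6389
Pure endowment = 9_p_x * v^9 * benefit = 0.921856 * 0.500249 * 176412 = 81353.6822
NSP = 90966.3211


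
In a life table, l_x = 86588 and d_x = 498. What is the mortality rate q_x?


q_x = d_x / l_x
= 498 / 86588
= 0.0058


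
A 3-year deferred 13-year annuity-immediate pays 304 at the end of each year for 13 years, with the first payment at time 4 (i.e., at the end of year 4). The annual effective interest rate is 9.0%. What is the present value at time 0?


PV at time 3 of the 13-year annuity-immediate:
a_n = 304 * (1-(1+0.09)^(-13))/0.09 = 2276.0188
Discount back 3 years to time 0:
PV = 2276.0188 * (1+0.09)^(-3)
= 2276.0188 * 0.772183
= 1757.5041


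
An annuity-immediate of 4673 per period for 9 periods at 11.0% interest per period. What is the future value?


FV = PMT * ((1+i)^n - 1) / i
= 4673 * ((1.11)^9 - 1) / 0.11
= 4673 * (2.558037 - 1) / 0.11
= 66188.2413


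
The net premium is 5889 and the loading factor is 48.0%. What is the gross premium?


Gross = net * (1 + loading)
= 5889 * (1 + 0.48)
= 5889 * 1.48
= 8715.72


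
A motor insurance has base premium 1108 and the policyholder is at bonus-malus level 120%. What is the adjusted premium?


adjusted = base * BM_level / 100
= 1108 * 120 / 100
= 1108 * 1.2
= 1329.6


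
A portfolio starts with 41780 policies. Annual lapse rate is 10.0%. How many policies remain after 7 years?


remaining = initial * (1 - lapse)^years
= 41780 * (1 - 0.1)^7
= 41780 * 0.478297
= 19983.2445


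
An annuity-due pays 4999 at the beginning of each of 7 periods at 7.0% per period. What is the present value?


PV_due = PMT * (1-(1+i)^(-n))/i * (1+i)
PV_immediate = 26941.0577
PV_due = 26941.0577 * 1.07
= 28826.9318


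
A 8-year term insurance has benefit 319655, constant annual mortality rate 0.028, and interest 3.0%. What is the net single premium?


NSP = benefit * sum_{k=0}^{n-1} k_p_x * q * v^(k+1)
With constant q=0.028, v=0.970874
Sum = 0.179116
NSP = 319655 * 0.179116
= 57255.408


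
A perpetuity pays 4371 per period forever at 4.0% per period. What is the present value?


PV = PMT / i
= 4371 / 0.04
= 109275.0


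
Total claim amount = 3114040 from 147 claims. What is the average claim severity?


severity = total / number
= 3114040 / 147
= 21183.9456


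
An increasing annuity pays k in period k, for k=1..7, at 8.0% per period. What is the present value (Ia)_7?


(Ia)_n = sum_{k=1}^{n} k * v^k, v = 1/(1+i)
v = 0.925926
Sum computed term by term:
(Ia)_7 = 19.2306


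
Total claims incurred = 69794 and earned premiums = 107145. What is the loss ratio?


Loss ratio = claims / premiums
= 69794 / 107145
= 0.6514


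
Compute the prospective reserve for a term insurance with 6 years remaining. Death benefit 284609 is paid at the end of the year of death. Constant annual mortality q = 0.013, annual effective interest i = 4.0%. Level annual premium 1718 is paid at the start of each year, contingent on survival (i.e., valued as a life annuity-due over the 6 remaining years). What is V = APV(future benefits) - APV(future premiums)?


v = 1/(1+i) = 0.961538
APV(future benefits) per unit = sum_{k=0}^{5} k_p_x * q * v^(k+1) = 0.06607
APV(future benefits) = 284609 * 0.06607 = 18804.0218
Life annuity-due factor ä_{x:6} = sum_{k=0}^{5} k_p_x * v^k = 5.285573
APV(future premiums) = 1718 * 5.285573 = 9080.615
V = 18804.0218 - 9080.615
= 9723.4068


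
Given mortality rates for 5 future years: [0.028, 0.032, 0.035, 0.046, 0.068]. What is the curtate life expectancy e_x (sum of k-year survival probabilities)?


e_x = sum_{k=1}^{n} k_p_x
k_p_x values:
  1_p_x = 0.972
  2_p_x = 0.940896
  3_p_x = 0.907965
  4_p_x = 0.866198
  5_p_x = 0.807297
e_x = 4.4944


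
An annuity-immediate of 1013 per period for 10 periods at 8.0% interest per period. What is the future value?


FV = PMT * ((1+i)^n - 1) / i
= 1013 * ((1.08)^10 - 1) / 0.08
= 1013 * (2.158925 - 1) / 0.08
= 14674.8878


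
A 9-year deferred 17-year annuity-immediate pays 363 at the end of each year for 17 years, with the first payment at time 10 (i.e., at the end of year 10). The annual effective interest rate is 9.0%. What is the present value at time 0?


PV at time 9 of the 17-year annuity-immediate:
a_n = 363 * (1-(1+0.09)^(-17))/0.09 = 3101.3382
Discount back 9 years to time 0:
PV = 3101.3382 * (1+0.09)^(-9)
= 3101.3382 * 0.460428
= 1427.9423


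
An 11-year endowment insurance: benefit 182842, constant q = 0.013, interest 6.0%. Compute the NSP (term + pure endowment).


Term component = 17707.684
Pure endowment = 11_p_x * v^11 * benefit = 0.865942 * 0.526788 * 182842 = 83406.5437
NSP = 101114.2277


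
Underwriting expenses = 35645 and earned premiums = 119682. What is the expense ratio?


Expense ratio = expenses / premiums
= 35645 / 119682
= 0.2978


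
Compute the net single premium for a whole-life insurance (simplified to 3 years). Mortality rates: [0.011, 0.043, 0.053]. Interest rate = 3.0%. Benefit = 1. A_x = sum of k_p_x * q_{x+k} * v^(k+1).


v = 0.970874
Year 0: k_p_x=1.0, q=0.011, term=0.01068
Year 1: k_p_x=0.989, q=0.043, term=0.040086
Year 2: k_p_x=0.946473, q=0.053, term=0.045906
A_x = 0.0967


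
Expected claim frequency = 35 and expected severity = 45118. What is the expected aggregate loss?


E[S] = E[N] * E[X]
= 35 * 45118
= 1.5791e+06


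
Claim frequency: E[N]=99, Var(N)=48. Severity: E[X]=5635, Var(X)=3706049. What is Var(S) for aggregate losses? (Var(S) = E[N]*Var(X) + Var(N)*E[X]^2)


Var(S) = E[N]*Var(X) + Var(N)*E[X]^2
= 99*3706049 + 48*5635^2
= 366898851 + 1524154800
= 1.8911e+09


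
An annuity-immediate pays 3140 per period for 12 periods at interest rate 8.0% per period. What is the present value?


PV = PMT * (1 - (1+i)^(-n)) / i
= 3140 * (1 - (1+0.08)^(-12)) / 0.08
= 3140 * (1 - 0.397114) / 0.08
= 3140 * 7.536078
= 23663.285


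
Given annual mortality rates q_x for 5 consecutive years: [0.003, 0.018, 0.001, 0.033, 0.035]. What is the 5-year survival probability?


p_k = 1 - q_k for each year
Survival = product of (1 - q_k)
= 0.997 * 0.982 * 0.999 * 0.967 * 0.965
= 0.9127


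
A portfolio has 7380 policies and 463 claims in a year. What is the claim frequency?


frequency = claims / policies
= 463 / 7380
= 0.0627


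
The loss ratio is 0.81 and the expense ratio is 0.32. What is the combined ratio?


Combined ratio = loss ratio + expense ratio
= 0.81 + 0.32
= 1.13


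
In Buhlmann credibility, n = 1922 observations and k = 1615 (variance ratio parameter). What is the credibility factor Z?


Z = n / (n + k)
= 1922 / (1922 + 1615)
= 1922 / 3537
= 0.5434


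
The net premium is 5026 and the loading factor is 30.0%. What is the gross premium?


Gross = net * (1 + loading)
= 5026 * (1 + 0.3)
= 5026 * 1.3
= 6533.8


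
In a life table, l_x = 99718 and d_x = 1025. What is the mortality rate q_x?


q_x = d_x / l_x
= 1025 / 99718
= 0.0103


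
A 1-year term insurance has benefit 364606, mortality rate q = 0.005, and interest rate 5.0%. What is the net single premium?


NSP = benefit * q * v
v = 1/(1+i) = 0.952381
NSP = 364606 * 0.005 * 0.952381
= 1736.219


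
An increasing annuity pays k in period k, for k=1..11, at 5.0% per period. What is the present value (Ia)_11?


(Ia)_n = sum_{k=1}^{n} k * v^k, v = 1/(1+i)
v = 0.952381
Sum computed term by term:
(Ia)_11 = 45.8053


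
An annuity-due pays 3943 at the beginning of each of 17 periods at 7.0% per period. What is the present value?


PV_due = PMT * (1-(1+i)^(-n))/i * (1+i)
PV_immediate = 38496.3883
PV_due = 38496.3883 * 1.07
= 41191.1354


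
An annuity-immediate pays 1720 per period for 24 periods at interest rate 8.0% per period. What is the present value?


PV = PMT * (1 - (1+i)^(-n)) / i
= 1720 * (1 - (1+0.08)^(-24)) / 0.08
= 1720 * (1 - 0.157699) / 0.08
= 1720 * 10.528758
= 18109.4642


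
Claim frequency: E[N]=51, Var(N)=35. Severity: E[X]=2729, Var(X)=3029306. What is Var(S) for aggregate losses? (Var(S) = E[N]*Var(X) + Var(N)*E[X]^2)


Var(S) = E[N]*Var(X) + Var(N)*E[X]^2
= 51*3029306 + 35*2729^2
= 154494606 + 260660435
= 4.1516e+08


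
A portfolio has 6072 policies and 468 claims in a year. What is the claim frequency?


frequency = claims / policies
= 468 / 6072
= 0.0771


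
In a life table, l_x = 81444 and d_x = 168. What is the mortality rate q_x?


q_x = d_x / l_x
= 168 / 81444
= 0.0021


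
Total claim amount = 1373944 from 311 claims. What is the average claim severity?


severity = total / number
= 1373944 / 311
= 4417.8264


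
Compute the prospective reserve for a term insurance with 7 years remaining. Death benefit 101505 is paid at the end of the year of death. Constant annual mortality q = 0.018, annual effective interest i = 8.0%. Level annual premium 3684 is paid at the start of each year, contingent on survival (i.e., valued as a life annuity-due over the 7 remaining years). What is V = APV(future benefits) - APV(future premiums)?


v = 1/(1+i) = 0.925926
APV(future benefits) per unit = sum_{k=0}^{6} k_p_x * q * v^(k+1) = 0.089298
APV(future benefits) = 101505 * 0.089298 = 9064.1619
Life annuity-due factor ä_{x:7} = sum_{k=0}^{6} k_p_x * v^k = 5.357861
APV(future premiums) = 3684 * 5.357861 = 19738.3612
V = 9064.1619 - 19738.3612
= -10674.1993


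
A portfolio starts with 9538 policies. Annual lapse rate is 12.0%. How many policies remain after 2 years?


remaining = initial * (1 - lapse)^years
= 9538 * (1 - 0.12)^2
= 9538 * 0.7744
= 7386.2272


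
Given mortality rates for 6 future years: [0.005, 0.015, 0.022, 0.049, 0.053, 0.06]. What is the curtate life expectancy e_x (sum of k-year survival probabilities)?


e_x = sum_{k=1}^{n} k_p_x
k_p_x values:
  1_p_x = 0.995
  2_p_x = 0.980075
  3_p_x = 0.958513
  4_p_x = 0.911546
  5_p_x = 0.863234
  6_p_x = 0.81144
e_x = 5.5198


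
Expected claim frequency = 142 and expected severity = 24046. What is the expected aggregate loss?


E[S] = E[N] * E[X]
= 142 * 24046
= 3.4145e+06


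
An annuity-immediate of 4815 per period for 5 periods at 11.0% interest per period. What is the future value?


FV = PMT * ((1+i)^n - 1) / i
= 4815 * ((1.11)^5 - 1) / 0.11
= 4815 * (1.685058 - 1) / 0.11
= 29986.8638


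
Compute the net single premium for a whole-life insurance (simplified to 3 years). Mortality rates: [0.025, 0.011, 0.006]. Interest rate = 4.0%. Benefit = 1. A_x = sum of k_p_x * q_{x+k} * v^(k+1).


v = 0.961538
Year 0: k_p_x=1.0, q=0.025, term=0.024038
Year 1: k_p_x=0.975, q=0.011, term=0.009916
Year 2: k_p_x=0.964275, q=0.006, term=0.005143
A_x = 0.0391


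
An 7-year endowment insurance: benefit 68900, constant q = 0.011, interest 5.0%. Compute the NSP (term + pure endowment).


Term component = 4252.5401
Pure endowment = 7_p_x * v^7 * benefit = 0.925495 * 0.710681 * 68900 = 45317.7323
NSP = 49570.2724


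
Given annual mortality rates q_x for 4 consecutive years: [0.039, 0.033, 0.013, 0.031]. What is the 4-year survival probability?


p_k = 1 - q_k for each year
Survival = product of (1 - q_k)
= 0.961 * 0.967 * 0.987 * 0.969
= 0.8888


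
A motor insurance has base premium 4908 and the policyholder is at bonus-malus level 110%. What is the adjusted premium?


adjusted = base * BM_level / 100
= 4908 * 110 / 100
= 4908 * 1.1
= 5398.8


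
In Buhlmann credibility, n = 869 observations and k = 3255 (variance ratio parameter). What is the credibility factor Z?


Z = n / (n + k)
= 869 / (869 + 3255)
= 869 / 4124
= 0.2107


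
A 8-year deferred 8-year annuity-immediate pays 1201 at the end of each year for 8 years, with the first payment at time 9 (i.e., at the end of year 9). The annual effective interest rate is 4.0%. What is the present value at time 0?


PV at time 8 of the 8-year annuity-immediate:
a_n = 1201 * (1-(1+0.04)^(-8))/0.04 = 8086.0266
Discount back 8 years to time 0:
PV = 8086.0266 * (1+0.04)^(-8)
= 8086.0266 * 0.73069
= 5908.3804


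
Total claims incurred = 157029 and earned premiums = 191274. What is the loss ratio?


Loss ratio = claims / premiums
= 157029 / 191274
= 0.821


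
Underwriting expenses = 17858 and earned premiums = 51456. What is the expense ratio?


Expense ratio = expenses / premiums
= 17858 / 51456
= 0.3471


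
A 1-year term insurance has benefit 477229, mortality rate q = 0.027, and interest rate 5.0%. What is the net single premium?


NSP = benefit * q * v
v = 1/(1+i) = 0.952381
NSP = 477229 * 0.027 * 0.952381
= 12271.6029


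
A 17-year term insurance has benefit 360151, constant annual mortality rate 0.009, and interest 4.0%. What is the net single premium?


NSP = benefit * sum_{k=0}^{n-1} k_p_x * q * v^(k+1)
With constant q=0.009, v=0.961538
Sum = 0.102814
NSP = 360151 * 0.102814
= 37028.5045


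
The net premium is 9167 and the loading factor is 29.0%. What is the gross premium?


Gross = net * (1 + loading)
= 9167 * (1 + 0.29)
= 9167 * 1.29
= 11825.43


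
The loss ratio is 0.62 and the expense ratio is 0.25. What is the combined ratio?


Combined ratio = loss ratio + expense ratio
= 0.62 + 0.25
= 0.87
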